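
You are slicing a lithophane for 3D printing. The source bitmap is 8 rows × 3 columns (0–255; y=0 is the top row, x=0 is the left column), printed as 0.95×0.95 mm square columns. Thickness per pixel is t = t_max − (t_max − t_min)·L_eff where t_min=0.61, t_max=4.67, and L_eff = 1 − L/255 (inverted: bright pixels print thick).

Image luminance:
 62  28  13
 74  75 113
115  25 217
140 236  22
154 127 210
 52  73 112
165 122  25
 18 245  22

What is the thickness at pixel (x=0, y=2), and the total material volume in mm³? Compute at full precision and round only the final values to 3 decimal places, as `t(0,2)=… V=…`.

t(0,2)=2.441 V=48.345

span = t_max - t_min = 4.67 - 0.61 = 4.060
L(0,2) = 115, L_eff = 1 - 115/255 = 0.549020 (inverted)
t(0,2) = 4.67 - 4.060·0.549020 = 2.441
Σt over all 8·3 pixels = 45533/850 ≈ 53.5682353
V = pitch²·Σt = 0.95²·45533/850 = 48.345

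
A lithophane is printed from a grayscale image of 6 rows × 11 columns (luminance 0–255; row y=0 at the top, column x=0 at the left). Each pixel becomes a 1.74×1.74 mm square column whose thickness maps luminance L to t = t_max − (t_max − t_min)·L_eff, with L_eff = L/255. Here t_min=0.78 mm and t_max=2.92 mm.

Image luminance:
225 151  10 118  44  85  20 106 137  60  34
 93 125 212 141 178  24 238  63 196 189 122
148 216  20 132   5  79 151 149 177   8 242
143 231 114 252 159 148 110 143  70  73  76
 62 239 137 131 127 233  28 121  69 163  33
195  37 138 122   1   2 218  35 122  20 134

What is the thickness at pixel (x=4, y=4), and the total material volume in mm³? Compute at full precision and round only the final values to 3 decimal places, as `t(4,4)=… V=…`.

span = t_max - t_min = 2.92 - 0.78 = 2.140
L(4,4) = 127, L_eff = 127/255 = 0.498039
t(4,4) = 2.92 - 2.140·0.498039 = 1.854
Σt over all 6·11 pixels = 812146/6375 ≈ 127.3954510
V = pitch²·Σt = 1.74²·812146/6375 = 385.702

t(4,4)=1.854 V=385.702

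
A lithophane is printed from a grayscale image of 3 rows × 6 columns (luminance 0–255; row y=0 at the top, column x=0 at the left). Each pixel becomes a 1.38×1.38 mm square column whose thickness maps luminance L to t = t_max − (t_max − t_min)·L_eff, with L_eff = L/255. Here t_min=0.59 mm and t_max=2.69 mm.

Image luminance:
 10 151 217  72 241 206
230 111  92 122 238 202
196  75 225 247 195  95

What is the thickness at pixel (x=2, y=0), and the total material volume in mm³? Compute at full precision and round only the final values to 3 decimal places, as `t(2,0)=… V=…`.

t(2,0)=0.903 V=46.337

span = t_max - t_min = 2.69 - 0.59 = 2.100
L(2,0) = 217, L_eff = 217/255 = 0.850980
t(2,0) = 2.69 - 2.100·0.850980 = 0.903
Σt over all 3·6 pixels = 10341/425 ≈ 24.3317647
V = pitch²·Σt = 1.38²·10341/425 = 46.337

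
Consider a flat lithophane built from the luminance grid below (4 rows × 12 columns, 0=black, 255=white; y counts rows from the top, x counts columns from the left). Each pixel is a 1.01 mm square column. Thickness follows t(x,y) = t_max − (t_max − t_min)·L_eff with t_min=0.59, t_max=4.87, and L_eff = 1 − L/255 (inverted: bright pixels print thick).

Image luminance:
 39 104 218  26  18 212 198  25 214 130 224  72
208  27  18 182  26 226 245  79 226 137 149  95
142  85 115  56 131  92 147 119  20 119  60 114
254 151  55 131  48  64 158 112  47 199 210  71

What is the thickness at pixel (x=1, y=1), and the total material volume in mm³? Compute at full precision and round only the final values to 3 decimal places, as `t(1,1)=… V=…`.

t(1,1)=1.043 V=128.161

span = t_max - t_min = 4.87 - 0.59 = 4.280
L(1,1) = 27, L_eff = 1 - 27/255 = 0.894118 (inverted)
t(1,1) = 4.87 - 4.280·0.894118 = 1.043
Σt over all 4·12 pixels = 800926/6375 ≈ 125.6354510
V = pitch²·Σt = 1.01²·800926/6375 = 128.161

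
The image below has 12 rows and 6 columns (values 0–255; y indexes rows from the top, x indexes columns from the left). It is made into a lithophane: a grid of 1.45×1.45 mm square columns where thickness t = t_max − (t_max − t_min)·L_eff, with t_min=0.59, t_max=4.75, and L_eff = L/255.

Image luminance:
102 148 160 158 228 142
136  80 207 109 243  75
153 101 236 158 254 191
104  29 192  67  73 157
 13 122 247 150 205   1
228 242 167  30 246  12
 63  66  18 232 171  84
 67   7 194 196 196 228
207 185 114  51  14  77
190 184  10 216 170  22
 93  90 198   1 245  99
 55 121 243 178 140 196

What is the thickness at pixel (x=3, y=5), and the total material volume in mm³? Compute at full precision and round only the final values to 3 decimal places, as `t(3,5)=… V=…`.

t(3,5)=4.261 V=383.365

span = t_max - t_min = 4.75 - 0.59 = 4.160
L(3,5) = 30, L_eff = 30/255 = 0.117647
t(3,5) = 4.75 - 4.160·0.117647 = 4.261
Σt over all 12·6 pixels = 1162402/6375 ≈ 182.3375686
V = pitch²·Σt = 1.45²·1162402/6375 = 383.365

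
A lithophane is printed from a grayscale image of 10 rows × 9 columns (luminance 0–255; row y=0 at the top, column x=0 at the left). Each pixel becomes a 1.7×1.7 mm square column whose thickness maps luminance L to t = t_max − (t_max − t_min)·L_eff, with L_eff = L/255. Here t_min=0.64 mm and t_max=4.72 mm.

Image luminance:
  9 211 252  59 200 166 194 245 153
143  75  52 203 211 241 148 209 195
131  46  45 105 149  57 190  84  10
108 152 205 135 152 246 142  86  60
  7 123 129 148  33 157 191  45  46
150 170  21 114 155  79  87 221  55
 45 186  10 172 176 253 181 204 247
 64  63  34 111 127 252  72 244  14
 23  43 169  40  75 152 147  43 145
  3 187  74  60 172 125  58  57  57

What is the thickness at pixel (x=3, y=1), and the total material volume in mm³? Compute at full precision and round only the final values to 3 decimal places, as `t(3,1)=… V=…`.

t(3,1)=1.472 V=715.102

span = t_max - t_min = 4.72 - 0.64 = 4.080
L(3,1) = 203, L_eff = 203/255 = 0.796078
t(3,1) = 4.72 - 4.080·0.796078 = 1.472
Σt over all 10·9 pixels = 247.44
V = pitch²·Σt = 1.7²·247.44 = 715.102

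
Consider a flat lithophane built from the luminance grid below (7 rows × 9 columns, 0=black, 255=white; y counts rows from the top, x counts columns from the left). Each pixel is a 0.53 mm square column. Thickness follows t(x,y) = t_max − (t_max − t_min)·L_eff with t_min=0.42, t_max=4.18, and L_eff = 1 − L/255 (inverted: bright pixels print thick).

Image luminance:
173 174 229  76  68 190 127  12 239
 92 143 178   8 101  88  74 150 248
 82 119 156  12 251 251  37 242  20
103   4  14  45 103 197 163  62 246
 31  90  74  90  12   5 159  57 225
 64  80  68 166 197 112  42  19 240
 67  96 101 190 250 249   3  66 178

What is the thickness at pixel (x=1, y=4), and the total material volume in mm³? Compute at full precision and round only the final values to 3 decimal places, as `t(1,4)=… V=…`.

t(1,4)=1.747 V=38.116

span = t_max - t_min = 4.18 - 0.42 = 3.760
L(1,4) = 90, L_eff = 1 - 90/255 = 0.647059 (inverted)
t(1,4) = 4.18 - 3.760·0.647059 = 1.747
Σt over all 7·9 pixels = 1730069/12750 ≈ 135.6916863
V = pitch²·Σt = 0.53²·1730069/12750 = 38.116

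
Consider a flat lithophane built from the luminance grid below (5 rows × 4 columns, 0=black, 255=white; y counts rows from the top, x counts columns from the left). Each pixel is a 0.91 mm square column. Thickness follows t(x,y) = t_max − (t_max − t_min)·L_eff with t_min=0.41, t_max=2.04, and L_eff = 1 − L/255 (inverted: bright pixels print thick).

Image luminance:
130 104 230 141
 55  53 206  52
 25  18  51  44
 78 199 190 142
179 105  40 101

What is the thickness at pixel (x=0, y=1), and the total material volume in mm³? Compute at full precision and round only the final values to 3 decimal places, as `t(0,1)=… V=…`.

t(0,1)=0.762 V=18.134

span = t_max - t_min = 2.04 - 0.41 = 1.630
L(0,1) = 55, L_eff = 1 - 55/255 = 0.784314 (inverted)
t(0,1) = 2.04 - 1.630·0.784314 = 0.762
Σt over all 5·4 pixels = 558409/25500 ≈ 21.8983922
V = pitch²·Σt = 0.91²·558409/25500 = 18.134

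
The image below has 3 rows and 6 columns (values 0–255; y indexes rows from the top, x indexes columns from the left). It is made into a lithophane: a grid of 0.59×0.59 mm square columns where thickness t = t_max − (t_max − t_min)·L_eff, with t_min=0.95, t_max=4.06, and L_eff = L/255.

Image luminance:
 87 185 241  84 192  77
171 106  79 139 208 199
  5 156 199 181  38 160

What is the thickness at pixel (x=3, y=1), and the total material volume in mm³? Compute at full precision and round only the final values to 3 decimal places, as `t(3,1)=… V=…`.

span = t_max - t_min = 4.06 - 0.95 = 3.110
L(3,1) = 139, L_eff = 139/255 = 0.545098
t(3,1) = 4.06 - 3.110·0.545098 = 2.365
Σt over all 3·6 pixels = 1083863/25500 ≈ 42.5044314
V = pitch²·Σt = 0.59²·1083863/25500 = 14.796

t(3,1)=2.365 V=14.796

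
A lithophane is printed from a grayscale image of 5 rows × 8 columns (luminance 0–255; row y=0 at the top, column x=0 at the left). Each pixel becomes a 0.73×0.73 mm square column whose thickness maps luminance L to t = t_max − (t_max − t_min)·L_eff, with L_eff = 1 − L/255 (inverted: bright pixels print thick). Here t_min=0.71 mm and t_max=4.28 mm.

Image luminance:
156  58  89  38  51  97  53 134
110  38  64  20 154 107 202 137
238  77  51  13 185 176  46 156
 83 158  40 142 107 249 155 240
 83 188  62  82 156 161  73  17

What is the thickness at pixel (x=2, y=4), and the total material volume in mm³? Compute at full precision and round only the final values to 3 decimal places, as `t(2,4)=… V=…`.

span = t_max - t_min = 4.28 - 0.71 = 3.570
L(2,4) = 62, L_eff = 1 - 62/255 = 0.756863 (inverted)
t(2,4) = 4.28 - 3.570·0.756863 = 1.578
Σt over all 5·8 pixels = 90.644
V = pitch²·Σt = 0.73²·90.644 = 48.304

t(2,4)=1.578 V=48.304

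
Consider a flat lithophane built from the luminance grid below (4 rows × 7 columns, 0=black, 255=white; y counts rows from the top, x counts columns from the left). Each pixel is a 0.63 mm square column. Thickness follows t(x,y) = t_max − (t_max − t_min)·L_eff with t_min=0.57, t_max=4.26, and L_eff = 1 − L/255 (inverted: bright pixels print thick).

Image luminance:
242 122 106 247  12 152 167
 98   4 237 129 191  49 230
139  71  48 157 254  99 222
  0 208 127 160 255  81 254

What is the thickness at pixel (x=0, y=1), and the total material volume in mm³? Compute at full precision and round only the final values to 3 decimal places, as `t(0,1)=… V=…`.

t(0,1)=1.988 V=29.658

span = t_max - t_min = 4.26 - 0.57 = 3.690
L(0,1) = 98, L_eff = 1 - 98/255 = 0.615686 (inverted)
t(0,1) = 4.26 - 3.690·0.615686 = 1.988
Σt over all 4·7 pixels = 635163/8500 ≈ 74.7250588
V = pitch²·Σt = 0.63²·635163/8500 = 29.658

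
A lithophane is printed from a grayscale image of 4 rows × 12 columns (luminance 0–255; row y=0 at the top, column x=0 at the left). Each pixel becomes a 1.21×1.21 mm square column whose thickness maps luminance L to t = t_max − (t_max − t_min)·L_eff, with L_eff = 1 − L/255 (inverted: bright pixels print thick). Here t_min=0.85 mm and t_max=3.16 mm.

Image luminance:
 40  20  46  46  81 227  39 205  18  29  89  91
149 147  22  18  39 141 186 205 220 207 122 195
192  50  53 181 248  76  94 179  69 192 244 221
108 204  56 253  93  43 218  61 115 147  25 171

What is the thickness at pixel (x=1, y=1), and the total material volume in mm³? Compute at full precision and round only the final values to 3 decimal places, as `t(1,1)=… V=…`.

span = t_max - t_min = 3.16 - 0.85 = 2.310
L(1,1) = 147, L_eff = 1 - 147/255 = 0.423529 (inverted)
t(1,1) = 3.16 - 2.310·0.423529 = 2.182
Σt over all 4·12 pixels = 31967/340 ≈ 94.0205882
V = pitch²·Σt = 1.21²·31967/340 = 137.656

t(1,1)=2.182 V=137.656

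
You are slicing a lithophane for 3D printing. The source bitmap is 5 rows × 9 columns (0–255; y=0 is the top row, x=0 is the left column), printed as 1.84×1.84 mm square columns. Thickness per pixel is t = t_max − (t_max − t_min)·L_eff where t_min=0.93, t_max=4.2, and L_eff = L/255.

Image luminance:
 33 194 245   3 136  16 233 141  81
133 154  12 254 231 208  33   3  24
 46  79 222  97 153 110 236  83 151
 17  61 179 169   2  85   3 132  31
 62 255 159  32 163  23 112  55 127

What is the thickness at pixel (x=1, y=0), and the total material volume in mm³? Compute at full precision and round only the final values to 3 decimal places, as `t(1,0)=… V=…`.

span = t_max - t_min = 4.2 - 0.93 = 3.270
L(1,0) = 194, L_eff = 194/255 = 0.760784
t(1,0) = 4.2 - 3.270·0.760784 = 1.712
Σt over all 5·9 pixels = 531949/4250 ≈ 125.1644706
V = pitch²·Σt = 1.84²·531949/4250 = 423.757

t(1,0)=1.712 V=423.757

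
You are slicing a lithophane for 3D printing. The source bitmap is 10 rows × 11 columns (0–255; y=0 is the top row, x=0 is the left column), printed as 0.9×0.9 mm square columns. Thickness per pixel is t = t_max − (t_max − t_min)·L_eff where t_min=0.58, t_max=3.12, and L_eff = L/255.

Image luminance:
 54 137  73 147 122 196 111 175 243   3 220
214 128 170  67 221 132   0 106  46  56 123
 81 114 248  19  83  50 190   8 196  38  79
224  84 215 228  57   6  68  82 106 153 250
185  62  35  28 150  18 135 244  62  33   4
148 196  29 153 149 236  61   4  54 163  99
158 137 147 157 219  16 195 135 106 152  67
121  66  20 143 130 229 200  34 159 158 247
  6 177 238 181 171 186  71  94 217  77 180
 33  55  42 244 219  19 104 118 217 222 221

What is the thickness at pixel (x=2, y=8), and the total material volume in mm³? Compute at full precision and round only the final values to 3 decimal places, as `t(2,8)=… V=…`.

span = t_max - t_min = 3.12 - 0.58 = 2.540
L(2,8) = 238, L_eff = 238/255 = 0.933333
t(2,8) = 3.12 - 2.540·0.933333 = 0.749
Σt over all 10·11 pixels = 880369/4250 ≈ 207.1456471
V = pitch²·Σt = 0.9²·880369/4250 = 167.788

t(2,8)=0.749 V=167.788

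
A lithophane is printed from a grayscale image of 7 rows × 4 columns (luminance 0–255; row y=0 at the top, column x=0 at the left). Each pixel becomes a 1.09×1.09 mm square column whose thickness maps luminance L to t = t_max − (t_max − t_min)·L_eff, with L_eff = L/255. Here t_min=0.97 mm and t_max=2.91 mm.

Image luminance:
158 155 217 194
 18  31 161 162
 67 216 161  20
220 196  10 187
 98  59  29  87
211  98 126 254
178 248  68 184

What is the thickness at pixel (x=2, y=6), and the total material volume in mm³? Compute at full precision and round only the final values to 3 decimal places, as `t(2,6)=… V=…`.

t(2,6)=2.393 V=62.341

span = t_max - t_min = 2.91 - 0.97 = 1.940
L(2,6) = 68, L_eff = 68/255 = 0.266667
t(2,6) = 2.91 - 1.940·0.266667 = 2.393
Σt over all 7·4 pixels = 223003/4250 ≈ 52.4712941
V = pitch²·Σt = 1.09²·223003/4250 = 62.341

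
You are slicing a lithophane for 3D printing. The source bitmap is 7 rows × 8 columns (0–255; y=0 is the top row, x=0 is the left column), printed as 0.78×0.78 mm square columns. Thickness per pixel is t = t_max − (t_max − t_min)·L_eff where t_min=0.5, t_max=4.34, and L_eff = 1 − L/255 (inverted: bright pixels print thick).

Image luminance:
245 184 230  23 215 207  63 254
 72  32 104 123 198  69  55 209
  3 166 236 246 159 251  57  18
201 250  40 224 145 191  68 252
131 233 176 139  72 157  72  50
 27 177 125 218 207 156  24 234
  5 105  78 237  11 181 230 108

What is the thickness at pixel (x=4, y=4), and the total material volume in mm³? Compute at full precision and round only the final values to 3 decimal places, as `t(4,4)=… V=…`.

t(4,4)=1.584 V=89.807

span = t_max - t_min = 4.34 - 0.5 = 3.840
L(4,4) = 72, L_eff = 1 - 72/255 = 0.717647 (inverted)
t(4,4) = 4.34 - 3.840·0.717647 = 1.584
Σt over all 7·8 pixels = 313676/2125 ≈ 147.6122353
V = pitch²·Σt = 0.78²·313676/2125 = 89.807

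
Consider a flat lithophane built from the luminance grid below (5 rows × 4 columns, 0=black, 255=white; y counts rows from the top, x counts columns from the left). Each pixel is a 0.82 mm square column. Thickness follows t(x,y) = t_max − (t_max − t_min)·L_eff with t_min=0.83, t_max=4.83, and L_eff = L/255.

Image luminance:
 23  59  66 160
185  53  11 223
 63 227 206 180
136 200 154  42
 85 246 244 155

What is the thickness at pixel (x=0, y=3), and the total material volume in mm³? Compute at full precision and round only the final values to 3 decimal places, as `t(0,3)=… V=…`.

span = t_max - t_min = 4.83 - 0.83 = 4.000
L(0,3) = 136, L_eff = 136/255 = 0.533333
t(0,3) = 4.83 - 4.000·0.533333 = 2.697
Σt over all 5·4 pixels = 4587/85 ≈ 53.9647059
V = pitch²·Σt = 0.82²·4587/85 = 36.286

t(0,3)=2.697 V=36.286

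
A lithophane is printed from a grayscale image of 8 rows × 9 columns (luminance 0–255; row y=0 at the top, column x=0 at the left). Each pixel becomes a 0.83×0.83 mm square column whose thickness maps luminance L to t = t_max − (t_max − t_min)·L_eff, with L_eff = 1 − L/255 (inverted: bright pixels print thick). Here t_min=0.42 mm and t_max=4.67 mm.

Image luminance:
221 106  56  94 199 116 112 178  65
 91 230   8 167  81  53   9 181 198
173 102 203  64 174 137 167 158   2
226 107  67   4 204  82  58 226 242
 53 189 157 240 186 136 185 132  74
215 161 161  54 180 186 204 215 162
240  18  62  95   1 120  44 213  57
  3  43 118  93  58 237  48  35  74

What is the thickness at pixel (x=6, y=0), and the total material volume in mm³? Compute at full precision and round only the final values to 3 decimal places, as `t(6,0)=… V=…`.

span = t_max - t_min = 4.67 - 0.42 = 4.250
L(6,0) = 112, L_eff = 1 - 112/255 = 0.560784 (inverted)
t(6,0) = 4.67 - 4.250·0.560784 = 2.287
Σt over all 8·9 pixels = 27061/150 ≈ 180.4066667
V = pitch²·Σt = 0.83²·27061/150 = 124.282

t(6,0)=2.287 V=124.282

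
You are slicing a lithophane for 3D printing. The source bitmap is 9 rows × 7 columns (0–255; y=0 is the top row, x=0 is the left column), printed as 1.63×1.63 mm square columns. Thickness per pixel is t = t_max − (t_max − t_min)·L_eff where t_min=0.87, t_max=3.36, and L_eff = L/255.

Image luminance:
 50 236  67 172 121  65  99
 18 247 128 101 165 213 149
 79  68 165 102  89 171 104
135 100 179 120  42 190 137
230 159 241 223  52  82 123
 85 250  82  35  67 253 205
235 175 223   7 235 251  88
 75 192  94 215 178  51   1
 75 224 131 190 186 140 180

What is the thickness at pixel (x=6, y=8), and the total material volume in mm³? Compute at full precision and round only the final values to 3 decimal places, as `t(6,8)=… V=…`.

span = t_max - t_min = 3.36 - 0.87 = 2.490
L(6,8) = 180, L_eff = 180/255 = 0.705882
t(6,8) = 3.36 - 2.490·0.705882 = 1.602
Σt over all 9·7 pixels = 214689/1700 ≈ 126.2876471
V = pitch²·Σt = 1.63²·214689/1700 = 335.534

t(6,8)=1.602 V=335.534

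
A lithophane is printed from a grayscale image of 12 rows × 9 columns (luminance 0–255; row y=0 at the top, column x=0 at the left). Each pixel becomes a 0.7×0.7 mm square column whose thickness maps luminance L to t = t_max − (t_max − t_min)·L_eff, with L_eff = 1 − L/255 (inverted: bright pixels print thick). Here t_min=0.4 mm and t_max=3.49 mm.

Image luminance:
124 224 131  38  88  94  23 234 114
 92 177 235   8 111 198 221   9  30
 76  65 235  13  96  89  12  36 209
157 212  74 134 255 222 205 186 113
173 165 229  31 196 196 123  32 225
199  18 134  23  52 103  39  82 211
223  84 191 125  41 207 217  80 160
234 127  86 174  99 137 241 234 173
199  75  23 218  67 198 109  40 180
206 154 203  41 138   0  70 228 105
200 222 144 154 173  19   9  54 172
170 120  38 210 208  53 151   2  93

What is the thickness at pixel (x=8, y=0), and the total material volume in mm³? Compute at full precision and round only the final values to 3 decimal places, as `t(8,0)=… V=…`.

span = t_max - t_min = 3.49 - 0.4 = 3.090
L(8,0) = 114, L_eff = 1 - 114/255 = 0.552941 (inverted)
t(8,0) = 3.49 - 3.090·0.552941 = 1.781
Σt over all 12·9 pixels = 36287/170 ≈ 213.4529412
V = pitch²·Σt = 0.7²·36287/170 = 104.592

t(8,0)=1.781 V=104.592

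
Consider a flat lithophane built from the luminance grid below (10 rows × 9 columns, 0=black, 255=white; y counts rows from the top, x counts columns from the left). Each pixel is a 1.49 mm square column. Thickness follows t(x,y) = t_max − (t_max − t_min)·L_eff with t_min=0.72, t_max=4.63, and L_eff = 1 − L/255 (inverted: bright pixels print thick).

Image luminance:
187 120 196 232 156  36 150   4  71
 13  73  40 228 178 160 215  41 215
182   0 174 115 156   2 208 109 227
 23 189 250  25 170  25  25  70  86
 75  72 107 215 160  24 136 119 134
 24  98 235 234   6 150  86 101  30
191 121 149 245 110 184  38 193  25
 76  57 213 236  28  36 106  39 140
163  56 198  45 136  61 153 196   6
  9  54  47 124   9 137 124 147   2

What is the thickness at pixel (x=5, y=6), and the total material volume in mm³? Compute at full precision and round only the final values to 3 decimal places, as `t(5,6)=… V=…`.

span = t_max - t_min = 4.63 - 0.72 = 3.910
L(5,6) = 184, L_eff = 1 - 184/255 = 0.278431 (inverted)
t(5,6) = 4.63 - 3.910·0.278431 = 3.541
Σt over all 10·9 pixels = 332053/1500 ≈ 221.3686667
V = pitch²·Σt = 1.49²·332053/1500 = 491.461

t(5,6)=3.541 V=491.461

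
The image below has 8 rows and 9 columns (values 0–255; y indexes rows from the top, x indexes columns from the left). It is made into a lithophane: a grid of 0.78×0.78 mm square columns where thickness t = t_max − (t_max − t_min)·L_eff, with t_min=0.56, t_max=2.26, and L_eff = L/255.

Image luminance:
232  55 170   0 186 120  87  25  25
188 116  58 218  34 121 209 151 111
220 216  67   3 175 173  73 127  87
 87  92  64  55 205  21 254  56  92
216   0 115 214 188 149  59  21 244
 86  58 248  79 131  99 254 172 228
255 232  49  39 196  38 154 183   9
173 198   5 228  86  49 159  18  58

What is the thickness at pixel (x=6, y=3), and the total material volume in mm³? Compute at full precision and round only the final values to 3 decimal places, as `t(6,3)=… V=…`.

t(6,3)=0.567 V=63.051

span = t_max - t_min = 2.26 - 0.56 = 1.700
L(6,3) = 254, L_eff = 254/255 = 0.996078
t(6,3) = 2.26 - 1.700·0.996078 = 0.567
Σt over all 8·9 pixels = 3109/30 ≈ 103.6333333
V = pitch²·Σt = 0.78²·3109/30 = 63.051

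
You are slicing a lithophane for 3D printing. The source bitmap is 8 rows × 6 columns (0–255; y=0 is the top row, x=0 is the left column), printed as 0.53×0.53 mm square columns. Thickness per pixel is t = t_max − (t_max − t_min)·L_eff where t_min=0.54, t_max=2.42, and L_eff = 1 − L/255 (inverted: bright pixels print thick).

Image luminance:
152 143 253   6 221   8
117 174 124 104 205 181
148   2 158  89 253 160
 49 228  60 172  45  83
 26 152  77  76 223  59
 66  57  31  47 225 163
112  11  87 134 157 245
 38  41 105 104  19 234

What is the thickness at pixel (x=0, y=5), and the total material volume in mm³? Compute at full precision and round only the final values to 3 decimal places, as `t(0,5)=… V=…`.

span = t_max - t_min = 2.42 - 0.54 = 1.880
L(0,5) = 66, L_eff = 1 - 66/255 = 0.741176 (inverted)
t(0,5) = 2.42 - 1.880·0.741176 = 1.027
Σt over all 8·6 pixels = 429568/6375 ≈ 67.3832157
V = pitch²·Σt = 0.53²·429568/6375 = 18.928

t(0,5)=1.027 V=18.928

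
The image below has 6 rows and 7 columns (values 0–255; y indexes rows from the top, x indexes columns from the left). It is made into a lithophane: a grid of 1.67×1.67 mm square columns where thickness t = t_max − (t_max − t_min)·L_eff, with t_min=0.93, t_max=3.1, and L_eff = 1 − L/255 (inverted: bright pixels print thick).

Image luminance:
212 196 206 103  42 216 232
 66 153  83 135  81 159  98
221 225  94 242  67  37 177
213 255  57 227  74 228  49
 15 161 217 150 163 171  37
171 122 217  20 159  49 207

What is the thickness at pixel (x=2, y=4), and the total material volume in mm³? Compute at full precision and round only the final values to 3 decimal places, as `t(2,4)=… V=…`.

span = t_max - t_min = 3.1 - 0.93 = 2.170
L(2,4) = 217, L_eff = 1 - 217/255 = 0.149020 (inverted)
t(2,4) = 3.1 - 2.170·0.149020 = 2.777
Σt over all 6·7 pixels = 2299549/25500 ≈ 90.1783922
V = pitch²·Σt = 1.67²·2299549/25500 = 251.499

t(2,4)=2.777 V=251.499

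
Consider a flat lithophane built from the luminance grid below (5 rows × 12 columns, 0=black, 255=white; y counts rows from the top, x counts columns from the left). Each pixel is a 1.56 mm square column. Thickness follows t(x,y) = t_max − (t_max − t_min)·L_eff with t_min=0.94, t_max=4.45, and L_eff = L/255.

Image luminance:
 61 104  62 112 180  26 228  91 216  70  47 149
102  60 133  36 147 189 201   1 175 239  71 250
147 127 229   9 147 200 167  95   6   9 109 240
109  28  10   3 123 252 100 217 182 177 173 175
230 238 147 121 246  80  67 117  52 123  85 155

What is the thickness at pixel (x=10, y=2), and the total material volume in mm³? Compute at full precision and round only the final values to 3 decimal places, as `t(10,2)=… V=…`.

t(10,2)=2.950 V=393.681

span = t_max - t_min = 4.45 - 0.94 = 3.510
L(10,2) = 109, L_eff = 109/255 = 0.427451
t(10,2) = 4.45 - 3.510·0.427451 = 2.950
Σt over all 5·12 pixels = 275007/1700 ≈ 161.7688235
V = pitch²·Σt = 1.56²·275007/1700 = 393.681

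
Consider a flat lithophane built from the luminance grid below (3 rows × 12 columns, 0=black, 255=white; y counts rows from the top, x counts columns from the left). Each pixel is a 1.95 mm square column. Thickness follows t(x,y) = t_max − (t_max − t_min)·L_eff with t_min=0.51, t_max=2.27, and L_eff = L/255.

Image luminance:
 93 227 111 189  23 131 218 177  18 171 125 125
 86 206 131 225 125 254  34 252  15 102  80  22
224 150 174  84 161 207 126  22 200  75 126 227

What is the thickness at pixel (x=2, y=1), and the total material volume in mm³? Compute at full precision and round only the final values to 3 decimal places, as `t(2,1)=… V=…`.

span = t_max - t_min = 2.27 - 0.51 = 1.760
L(2,1) = 131, L_eff = 131/255 = 0.513725
t(2,1) = 2.27 - 1.760·0.513725 = 1.366
Σt over all 3·12 pixels = 304661/6375 ≈ 47.7899608
V = pitch²·Σt = 1.95²·304661/6375 = 181.721

t(2,1)=1.366 V=181.721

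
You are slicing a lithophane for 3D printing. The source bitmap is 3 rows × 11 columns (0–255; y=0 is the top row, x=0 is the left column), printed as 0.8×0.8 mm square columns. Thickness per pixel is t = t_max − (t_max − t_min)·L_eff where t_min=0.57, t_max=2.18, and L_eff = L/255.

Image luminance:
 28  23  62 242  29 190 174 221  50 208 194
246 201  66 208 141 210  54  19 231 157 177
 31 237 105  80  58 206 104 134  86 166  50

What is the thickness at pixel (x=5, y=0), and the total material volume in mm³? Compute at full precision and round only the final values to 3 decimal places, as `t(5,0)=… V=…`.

t(5,0)=0.980 V=28.311

span = t_max - t_min = 2.18 - 0.57 = 1.610
L(5,0) = 190, L_eff = 190/255 = 0.745098
t(5,0) = 2.18 - 1.610·0.745098 = 0.980
Σt over all 3·11 pixels = 564001/12750 ≈ 44.2353725
V = pitch²·Σt = 0.8²·564001/12750 = 28.311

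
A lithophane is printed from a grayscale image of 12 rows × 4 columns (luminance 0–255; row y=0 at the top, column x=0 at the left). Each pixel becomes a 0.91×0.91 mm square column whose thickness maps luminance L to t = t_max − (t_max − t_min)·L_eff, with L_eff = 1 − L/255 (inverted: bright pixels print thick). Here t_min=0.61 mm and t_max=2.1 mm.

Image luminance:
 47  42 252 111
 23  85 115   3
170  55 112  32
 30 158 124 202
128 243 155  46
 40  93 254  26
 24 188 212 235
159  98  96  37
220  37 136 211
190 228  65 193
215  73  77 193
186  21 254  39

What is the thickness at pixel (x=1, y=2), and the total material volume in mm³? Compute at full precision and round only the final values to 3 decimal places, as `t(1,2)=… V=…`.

t(1,2)=0.931 V=52.955

span = t_max - t_min = 2.1 - 0.61 = 1.490
L(1,2) = 55, L_eff = 1 - 55/255 = 0.784314 (inverted)
t(1,2) = 2.1 - 1.490·0.784314 = 0.931
Σt over all 12·4 pixels = 95921/1500 ≈ 63.9473333
V = pitch²·Σt = 0.91²·95921/1500 = 52.955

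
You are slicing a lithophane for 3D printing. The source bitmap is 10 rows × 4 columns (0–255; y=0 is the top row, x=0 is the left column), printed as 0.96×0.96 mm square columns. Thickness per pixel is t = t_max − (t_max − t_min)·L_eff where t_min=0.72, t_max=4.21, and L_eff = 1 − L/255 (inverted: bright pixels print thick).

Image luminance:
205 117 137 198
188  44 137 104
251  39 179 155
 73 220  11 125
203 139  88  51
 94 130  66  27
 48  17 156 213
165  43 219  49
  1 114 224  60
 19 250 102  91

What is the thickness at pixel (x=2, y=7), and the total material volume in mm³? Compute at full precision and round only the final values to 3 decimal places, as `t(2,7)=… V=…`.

t(2,7)=3.717 V=86.480

span = t_max - t_min = 4.21 - 0.72 = 3.490
L(2,7) = 219, L_eff = 1 - 219/255 = 0.141176 (inverted)
t(2,7) = 4.21 - 3.490·0.141176 = 3.717
Σt over all 10·4 pixels = 199404/2125 ≈ 93.8371765
V = pitch²·Σt = 0.96²·199404/2125 = 86.480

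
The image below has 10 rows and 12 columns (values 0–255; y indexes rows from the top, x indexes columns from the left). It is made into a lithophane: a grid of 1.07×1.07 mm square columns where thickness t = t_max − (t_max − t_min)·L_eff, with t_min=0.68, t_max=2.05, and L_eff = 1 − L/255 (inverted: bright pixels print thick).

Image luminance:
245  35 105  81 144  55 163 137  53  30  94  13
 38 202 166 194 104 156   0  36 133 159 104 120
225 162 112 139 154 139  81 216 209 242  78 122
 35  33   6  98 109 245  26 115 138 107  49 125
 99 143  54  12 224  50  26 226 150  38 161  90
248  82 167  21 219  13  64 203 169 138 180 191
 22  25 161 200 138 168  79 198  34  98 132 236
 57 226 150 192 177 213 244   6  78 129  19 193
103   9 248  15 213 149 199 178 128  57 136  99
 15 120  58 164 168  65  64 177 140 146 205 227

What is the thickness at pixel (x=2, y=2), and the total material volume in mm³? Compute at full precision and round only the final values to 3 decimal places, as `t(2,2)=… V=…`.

span = t_max - t_min = 2.05 - 0.68 = 1.370
L(2,2) = 112, L_eff = 1 - 112/255 = 0.560784 (inverted)
t(2,2) = 2.05 - 1.370·0.560784 = 1.282
Σt over all 10·12 pixels = 2051323/12750 ≈ 160.8880784
V = pitch²·Σt = 1.07²·2051323/12750 = 184.201

t(2,2)=1.282 V=184.201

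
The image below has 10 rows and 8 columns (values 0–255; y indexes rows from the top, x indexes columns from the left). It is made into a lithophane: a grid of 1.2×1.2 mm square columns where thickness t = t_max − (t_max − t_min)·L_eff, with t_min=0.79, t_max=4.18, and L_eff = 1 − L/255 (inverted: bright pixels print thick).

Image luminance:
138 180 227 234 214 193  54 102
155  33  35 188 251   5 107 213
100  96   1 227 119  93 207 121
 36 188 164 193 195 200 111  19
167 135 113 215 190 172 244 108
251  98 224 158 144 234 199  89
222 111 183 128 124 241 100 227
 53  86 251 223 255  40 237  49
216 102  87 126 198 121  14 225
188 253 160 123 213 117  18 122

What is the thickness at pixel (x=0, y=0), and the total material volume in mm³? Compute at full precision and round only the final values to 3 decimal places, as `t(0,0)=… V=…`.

span = t_max - t_min = 4.18 - 0.79 = 3.390
L(0,0) = 138, L_eff = 1 - 138/255 = 0.458824 (inverted)
t(0,0) = 4.18 - 3.390·0.458824 = 2.625
Σt over all 10·8 pixels = 1887889/8500 ≈ 222.1045882
V = pitch²·Σt = 1.2²·1887889/8500 = 319.831

t(0,0)=2.625 V=319.831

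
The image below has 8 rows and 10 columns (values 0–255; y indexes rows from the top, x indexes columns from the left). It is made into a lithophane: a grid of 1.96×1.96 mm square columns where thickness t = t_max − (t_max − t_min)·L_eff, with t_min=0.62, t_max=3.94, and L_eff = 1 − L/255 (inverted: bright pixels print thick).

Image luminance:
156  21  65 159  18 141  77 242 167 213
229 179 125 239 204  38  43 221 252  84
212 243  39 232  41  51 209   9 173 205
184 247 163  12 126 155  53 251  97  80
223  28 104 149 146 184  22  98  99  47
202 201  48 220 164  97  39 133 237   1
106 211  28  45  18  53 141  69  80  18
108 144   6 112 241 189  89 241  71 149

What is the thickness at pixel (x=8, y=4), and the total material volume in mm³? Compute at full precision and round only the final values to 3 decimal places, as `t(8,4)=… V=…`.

span = t_max - t_min = 3.94 - 0.62 = 3.320
L(8,4) = 99, L_eff = 1 - 99/255 = 0.611765 (inverted)
t(8,4) = 3.94 - 3.320·0.611765 = 1.909
Σt over all 8·10 pixels = 1164128/6375 ≈ 182.6083137
V = pitch²·Σt = 1.96²·1164128/6375 = 701.508

t(8,4)=1.909 V=701.508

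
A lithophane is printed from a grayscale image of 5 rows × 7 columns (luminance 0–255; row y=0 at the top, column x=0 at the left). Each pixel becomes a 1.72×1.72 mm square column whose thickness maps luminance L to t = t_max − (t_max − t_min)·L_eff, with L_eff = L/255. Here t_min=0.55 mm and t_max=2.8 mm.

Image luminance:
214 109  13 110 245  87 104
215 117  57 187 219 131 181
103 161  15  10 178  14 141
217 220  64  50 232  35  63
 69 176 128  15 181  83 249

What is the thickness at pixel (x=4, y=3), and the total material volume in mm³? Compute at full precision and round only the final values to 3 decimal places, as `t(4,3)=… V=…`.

span = t_max - t_min = 2.8 - 0.55 = 2.250
L(4,3) = 232, L_eff = 232/255 = 0.909804
t(4,3) = 2.8 - 2.250·0.909804 = 0.753
Σt over all 5·7 pixels = 20141/340 ≈ 59.2382353
V = pitch²·Σt = 1.72²·20141/340 = 175.250

t(4,3)=0.753 V=175.250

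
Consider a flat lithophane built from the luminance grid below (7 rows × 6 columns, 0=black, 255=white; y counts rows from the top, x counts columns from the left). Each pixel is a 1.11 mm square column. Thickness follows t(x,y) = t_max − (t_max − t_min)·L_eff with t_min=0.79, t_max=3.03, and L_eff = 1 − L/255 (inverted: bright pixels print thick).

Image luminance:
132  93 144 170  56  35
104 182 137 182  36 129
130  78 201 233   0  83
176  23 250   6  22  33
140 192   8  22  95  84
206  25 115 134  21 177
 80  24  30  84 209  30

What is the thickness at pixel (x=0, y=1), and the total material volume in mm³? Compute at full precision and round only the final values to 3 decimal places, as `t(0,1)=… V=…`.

t(0,1)=1.704 V=87.540

span = t_max - t_min = 3.03 - 0.79 = 2.240
L(0,1) = 104, L_eff = 1 - 104/255 = 0.592157 (inverted)
t(0,1) = 3.03 - 2.240·0.592157 = 1.704
Σt over all 7·6 pixels = 301959/4250 ≈ 71.0491765
V = pitch²·Σt = 1.11²·301959/4250 = 87.540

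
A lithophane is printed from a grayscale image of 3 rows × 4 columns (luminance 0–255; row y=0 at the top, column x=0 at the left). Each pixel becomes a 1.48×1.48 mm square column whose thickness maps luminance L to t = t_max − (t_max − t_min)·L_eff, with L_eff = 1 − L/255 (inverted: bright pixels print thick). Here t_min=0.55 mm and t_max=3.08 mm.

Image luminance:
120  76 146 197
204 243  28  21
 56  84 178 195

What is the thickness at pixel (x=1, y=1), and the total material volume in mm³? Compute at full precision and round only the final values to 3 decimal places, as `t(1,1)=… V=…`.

t(1,1)=2.961 V=48.098

span = t_max - t_min = 3.08 - 0.55 = 2.530
L(1,1) = 243, L_eff = 1 - 243/255 = 0.047059 (inverted)
t(1,1) = 3.08 - 2.530·0.047059 = 2.961
Σt over all 3·4 pixels = 46662/2125 ≈ 21.9585882
V = pitch²·Σt = 1.48²·46662/2125 = 48.098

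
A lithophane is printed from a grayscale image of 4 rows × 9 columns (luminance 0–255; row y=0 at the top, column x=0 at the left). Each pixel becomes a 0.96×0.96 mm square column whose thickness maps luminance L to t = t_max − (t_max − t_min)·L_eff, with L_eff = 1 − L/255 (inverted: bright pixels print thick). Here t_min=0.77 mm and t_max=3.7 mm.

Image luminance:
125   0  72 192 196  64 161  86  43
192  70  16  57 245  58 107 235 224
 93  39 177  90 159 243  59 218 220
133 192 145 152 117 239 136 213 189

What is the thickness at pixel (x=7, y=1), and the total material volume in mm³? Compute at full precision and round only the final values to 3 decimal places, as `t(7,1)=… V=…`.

span = t_max - t_min = 3.7 - 0.77 = 2.930
L(7,1) = 235, L_eff = 1 - 235/255 = 0.078431 (inverted)
t(7,1) = 3.7 - 2.930·0.078431 = 3.470
Σt over all 4·9 pixels = 2159261/25500 ≈ 84.6769020
V = pitch²·Σt = 0.96²·2159261/25500 = 78.038

t(7,1)=3.470 V=78.038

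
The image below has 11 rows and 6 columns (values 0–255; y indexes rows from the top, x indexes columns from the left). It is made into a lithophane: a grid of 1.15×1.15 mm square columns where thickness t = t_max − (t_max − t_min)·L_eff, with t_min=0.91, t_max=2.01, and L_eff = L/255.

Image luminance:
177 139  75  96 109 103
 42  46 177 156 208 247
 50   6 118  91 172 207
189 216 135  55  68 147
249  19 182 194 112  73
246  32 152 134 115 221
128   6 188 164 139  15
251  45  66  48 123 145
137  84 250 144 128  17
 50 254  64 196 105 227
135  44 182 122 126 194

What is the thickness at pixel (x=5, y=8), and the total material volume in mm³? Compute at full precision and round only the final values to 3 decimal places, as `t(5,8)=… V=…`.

t(5,8)=1.937 V=126.752

span = t_max - t_min = 2.01 - 0.91 = 1.100
L(5,8) = 17, L_eff = 17/255 = 0.066667
t(5,8) = 2.01 - 1.100·0.066667 = 1.937
Σt over all 11·6 pixels = 40733/425 ≈ 95.8423529
V = pitch²·Σt = 1.15²·40733/425 = 126.752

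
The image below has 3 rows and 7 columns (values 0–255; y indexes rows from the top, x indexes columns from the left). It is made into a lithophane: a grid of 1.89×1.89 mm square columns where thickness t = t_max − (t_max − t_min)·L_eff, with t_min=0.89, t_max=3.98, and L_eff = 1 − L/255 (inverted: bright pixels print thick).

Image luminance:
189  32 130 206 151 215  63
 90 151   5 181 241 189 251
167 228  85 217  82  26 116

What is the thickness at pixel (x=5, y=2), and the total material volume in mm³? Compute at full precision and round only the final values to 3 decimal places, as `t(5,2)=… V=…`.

span = t_max - t_min = 3.98 - 0.89 = 3.090
L(5,2) = 26, L_eff = 1 - 26/255 = 0.898039 (inverted)
t(5,2) = 3.98 - 3.090·0.898039 = 1.205
Σt over all 3·7 pixels = 46941/850 ≈ 55.2247059
V = pitch²·Σt = 1.89²·46941/850 = 197.268

t(5,2)=1.205 V=197.268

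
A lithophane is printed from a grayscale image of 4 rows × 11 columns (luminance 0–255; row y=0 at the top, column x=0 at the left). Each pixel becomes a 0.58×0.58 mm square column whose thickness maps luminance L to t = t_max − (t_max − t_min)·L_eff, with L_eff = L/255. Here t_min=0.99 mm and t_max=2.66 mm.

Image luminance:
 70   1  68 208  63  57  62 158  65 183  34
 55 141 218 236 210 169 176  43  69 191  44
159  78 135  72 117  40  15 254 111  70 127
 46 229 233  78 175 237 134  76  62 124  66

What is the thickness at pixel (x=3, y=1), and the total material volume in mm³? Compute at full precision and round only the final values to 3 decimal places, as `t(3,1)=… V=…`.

t(3,1)=1.114 V=28.007

span = t_max - t_min = 2.66 - 0.99 = 1.670
L(3,1) = 236, L_eff = 236/255 = 0.925490
t(3,1) = 2.66 - 1.670·0.925490 = 1.114
Σt over all 4·11 pixels = 2122967/25500 ≈ 83.2536078
V = pitch²·Σt = 0.58²·2122967/25500 = 28.007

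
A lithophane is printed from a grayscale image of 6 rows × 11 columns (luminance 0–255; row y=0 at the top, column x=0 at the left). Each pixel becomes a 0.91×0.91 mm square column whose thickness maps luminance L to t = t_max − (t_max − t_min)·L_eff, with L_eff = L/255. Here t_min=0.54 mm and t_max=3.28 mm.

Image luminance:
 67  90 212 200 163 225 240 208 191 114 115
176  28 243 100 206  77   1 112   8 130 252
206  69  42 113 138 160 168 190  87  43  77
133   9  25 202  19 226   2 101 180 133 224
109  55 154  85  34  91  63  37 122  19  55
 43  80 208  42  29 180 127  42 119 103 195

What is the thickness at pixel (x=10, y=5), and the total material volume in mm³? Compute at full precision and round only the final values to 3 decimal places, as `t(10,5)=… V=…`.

t(10,5)=1.185 V=110.779

span = t_max - t_min = 3.28 - 0.54 = 2.740
L(10,5) = 195, L_eff = 195/255 = 0.764706
t(10,5) = 3.28 - 2.740·0.764706 = 1.185
Σt over all 6·11 pixels = 1705631/12750 ≈ 133.7749804
V = pitch²·Σt = 0.91²·1705631/12750 = 110.779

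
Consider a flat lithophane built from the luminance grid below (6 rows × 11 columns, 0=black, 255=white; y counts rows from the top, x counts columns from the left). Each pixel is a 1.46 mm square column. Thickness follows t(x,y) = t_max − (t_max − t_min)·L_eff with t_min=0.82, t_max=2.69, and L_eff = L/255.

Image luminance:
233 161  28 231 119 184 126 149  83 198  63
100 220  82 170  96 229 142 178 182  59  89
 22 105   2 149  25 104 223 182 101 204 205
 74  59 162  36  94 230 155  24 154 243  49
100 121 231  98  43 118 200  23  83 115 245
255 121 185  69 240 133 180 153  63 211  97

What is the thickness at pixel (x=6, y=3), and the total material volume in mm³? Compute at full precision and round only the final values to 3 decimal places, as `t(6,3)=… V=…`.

span = t_max - t_min = 2.69 - 0.82 = 1.870
L(6,3) = 155, L_eff = 155/255 = 0.607843
t(6,3) = 2.69 - 1.870·0.607843 = 1.553
Σt over all 6·11 pixels = 112.948
V = pitch²·Σt = 1.46²·112.948 = 240.760

t(6,3)=1.553 V=240.760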